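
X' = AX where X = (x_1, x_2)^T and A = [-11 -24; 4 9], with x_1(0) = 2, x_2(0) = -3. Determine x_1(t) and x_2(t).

x_1(t) = 14e^(t) - 12e^(-3t), x_2(t) = -7e^(t) + 4e^(-3t)

Coefficient matrix A = [[-11, -24], [4, 9]].
Characteristic polynomial det(A - λI) = λ^2 + 2λ - 3 = 0.
Eigenvalues λ = -3, 1.
For λ=-3: (A-λI) row 1 is [-8, -24], so an eigenvector is (3, -1).
For λ=1: (A-λI) row 1 is [-12, -24], so an eigenvector is (2, -1).
General solution: c_1e^(-3t)(3,-1) + c_2e^(t)(2,-1).
Applying x_1(0)=2, x_2(0)=-3 gives c_1=-4, c_2=7.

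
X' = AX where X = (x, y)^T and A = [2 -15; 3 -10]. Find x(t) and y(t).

x(t) = -2K_1e^(-4t)sin(3t) - K_1e^(-4t)cos(3t) - K_2e^(-4t)sin(3t) + 2K_2e^(-4t)cos(3t), y(t) = -K_1e^(-4t)sin(3t) + K_2e^(-4t)cos(3t)

Coefficient matrix A = [[2, -15], [3, -10]].
Characteristic polynomial det(A - λI) = λ^2 + 8λ + 25 = 0.
Eigenvalues λ = -4 ± 3i (complex conjugate pair).
For λ=-4+3i: an eigenvector is (-1,0) - i(-2,-1) = (-1 + 2i, 0 + i).
A real fundamental pair from Re and Im of e^((-4+3i)t)v: X_1 = e^(-4t)(cos(3t)·(-1,0) + sin(3t)·(-2,-1)), X_2 = e^(-4t)(sin(3t)·(-1,0) - cos(3t)·(-2,-1)).
General solution: K_1X_1 + K_2X_2.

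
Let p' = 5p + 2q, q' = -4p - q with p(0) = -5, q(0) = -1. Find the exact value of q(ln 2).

64

A = [[5,2],[-4,-1]]; eigenvalues λ = 3, 1.
Eigenvectors: (-1,1) for λ=3, (-1,2) for λ=1.
From the initial condition, c_1 = 11, c_2 = -6.
q(ln 2) = (11)(2^3)(1) + (-6)(2^1)(2) = 64.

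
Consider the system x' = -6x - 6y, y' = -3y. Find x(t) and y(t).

x(t) = -2c_1e^(-3t) - c_2e^(-6t), y(t) = c_1e^(-3t)

Coefficient matrix A = [[-6, -6], [0, -3]].
Characteristic polynomial det(A - λI) = λ^2 + 9λ + 18 = 0.
Eigenvalues λ = -3, -6.
For λ=-3: (A-λI) row 1 is [-3, -6], so an eigenvector is (-2, 1).
For λ=-6: (A-λI) row 1 is [0, -6], so an eigenvector is (-1, 0).
General solution: c_1e^(-3t)(-2,1) + c_2e^(-6t)(-1,0).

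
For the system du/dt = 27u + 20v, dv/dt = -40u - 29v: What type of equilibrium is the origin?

A = [[27,20],[-40,-29]]; det(A-λI) = λ^2 + 2λ + 17.
λ = -1 ± 4i: negative real part.

stable spiral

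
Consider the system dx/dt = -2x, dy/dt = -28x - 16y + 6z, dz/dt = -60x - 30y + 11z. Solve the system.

x(t) = c_2e^(-2t), y(t) = c_1e^(-4t) - 2c_2e^(-2t) + 2c_3e^(-t), z(t) = 2c_1e^(-4t) + 5c_3e^(-t)

Coefficient matrix A = [[-2, 0, 0], [-28, -16, 6], [-60, -30, 11]].
det(A - λI) = 0 gives eigenvalues λ = -4, -2, -1.
For λ=-4: eigenvector (0,1,2).
For λ=-2: eigenvector (1,-2,0).
For λ=-1: eigenvector (0,2,5).
General solution: c_1e^(-4t)(0,1,2) + c_2e^(-2t)(1,-2,0) + c_3e^(-t)(0,2,5).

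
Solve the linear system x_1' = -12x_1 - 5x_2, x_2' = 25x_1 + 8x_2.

x_1(t) = -c_1e^(-2t)sin(5t) + c_2e^(-2t)cos(5t), x_2(t) = 2c_1e^(-2t)sin(5t) + c_1e^(-2t)cos(5t) + c_2e^(-2t)sin(5t) - 2c_2e^(-2t)cos(5t)

Coefficient matrix A = [[-12, -5], [25, 8]].
Characteristic polynomial det(A - λI) = λ^2 + 4λ + 29 = 0.
Eigenvalues λ = -2 ± 5i (complex conjugate pair).
For λ=-2+5i: an eigenvector is (0,1) - i(-1,2) = (0 + i, 1 - 2i).
A real fundamental pair from Re and Im of e^((-2+5i)t)v: X_1 = e^(-2t)(cos(5t)·(0,1) + sin(5t)·(-1,2)), X_2 = e^(-2t)(sin(5t)·(0,1) - cos(5t)·(-1,2)).
General solution: c_1X_1 + c_2X_2.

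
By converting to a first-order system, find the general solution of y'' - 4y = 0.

y(t) = K_1e^(2t) + K_2e^(-2t)

Let x_1 = y, x_2 = y'. Then x_1' = x_2 and x_2' = 4x_1.
A = [[0,1],[4,0]]; det(A-λI) = λ^2 - 4.
Eigenvalues λ = 2, -2 with eigenvectors (1,2), (1,-2).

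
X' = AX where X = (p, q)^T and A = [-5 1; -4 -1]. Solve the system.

Coefficient matrix A = [[-5, 1], [-4, -1]].
Characteristic polynomial det(A - λI) = λ^2 + 6λ + 9 = 0.
Single eigenvalue λ = -3 with algebraic multiplicity 2.
Eigenvector v = (1,2); generalized eigenvector w with (A-λI)w=v is (-1,-1).
General solution: e^(-3t)[C_1·v + C_2·(t·v + w)].

p(t) = C_1e^(-3t) + C_2te^(-3t) - C_2e^(-3t), q(t) = 2C_1e^(-3t) + 2C_2te^(-3t) - C_2e^(-3t)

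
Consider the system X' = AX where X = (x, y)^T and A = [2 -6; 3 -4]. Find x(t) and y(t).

x(t) = -c_1e^(-t)sin(3t) + c_1e^(-t)cos(3t) + c_2e^(-t)sin(3t) + c_2e^(-t)cos(3t), y(t) = c_1e^(-t)cos(3t) + c_2e^(-t)sin(3t)

Coefficient matrix A = [[2, -6], [3, -4]].
Characteristic polynomial det(A - λI) = λ^2 + 2λ + 10 = 0.
Eigenvalues λ = -1 ± 3i (complex conjugate pair).
For λ=-1+3i: an eigenvector is (1,1) - i(-1,0) = (1 + i, 1).
A real fundamental pair from Re and Im of e^((-1+3i)t)v: X_1 = e^(-t)(cos(3t)·(1,1) + sin(3t)·(-1,0)), X_2 = e^(-t)(sin(3t)·(1,1) - cos(3t)·(-1,0)).
General solution: c_1X_1 + c_2X_2.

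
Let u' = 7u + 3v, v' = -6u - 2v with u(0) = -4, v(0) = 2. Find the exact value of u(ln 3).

-480

A = [[7,3],[-6,-2]]; eigenvalues λ = 4, 1.
Eigenvectors: (1,-1) for λ=4, (-1,2) for λ=1.
From the initial condition, c_1 = -6, c_2 = -2.
u(ln 3) = (-6)(3^4)(1) + (-2)(3^1)(-1) = -480.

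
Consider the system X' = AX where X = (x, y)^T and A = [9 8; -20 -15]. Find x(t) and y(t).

Coefficient matrix A = [[9, 8], [-20, -15]].
Characteristic polynomial det(A - λI) = λ^2 + 6λ + 25 = 0.
Eigenvalues λ = -3 ± 4i (complex conjugate pair).
For λ=-3+4i: an eigenvector is (1,-2) - i(-1,1) = (1 + i, -2 - i).
A real fundamental pair from Re and Im of e^((-3+4i)t)v: X_1 = e^(-3t)(cos(4t)·(1,-2) + sin(4t)·(-1,1)), X_2 = e^(-3t)(sin(4t)·(1,-2) - cos(4t)·(-1,1)).
General solution: c_1X_1 + c_2X_2.

x(t) = -c_1e^(-3t)sin(4t) + c_1e^(-3t)cos(4t) + c_2e^(-3t)sin(4t) + c_2e^(-3t)cos(4t), y(t) = c_1e^(-3t)sin(4t) - 2c_1e^(-3t)cos(4t) - 2c_2e^(-3t)sin(4t) - c_2e^(-3t)cos(4t)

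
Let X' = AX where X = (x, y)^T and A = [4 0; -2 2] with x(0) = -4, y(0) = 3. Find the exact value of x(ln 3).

A = [[4,0],[-2,2]]; eigenvalues λ = 2, 4.
Eigenvectors: (0,1) for λ=2, (1,-1) for λ=4.
From the initial condition, c_1 = -1, c_2 = -4.
x(ln 3) = (-1)(3^2)(0) + (-4)(3^4)(1) = -324.

-324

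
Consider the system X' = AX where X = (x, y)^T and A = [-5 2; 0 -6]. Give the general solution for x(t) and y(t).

Coefficient matrix A = [[-5, 2], [0, -6]].
Characteristic polynomial det(A - λI) = λ^2 + 11λ + 30 = 0.
Eigenvalues λ = -5, -6.
For λ=-5: (A-λI) row 1 is [0, 2], so an eigenvector is (-1, 0).
For λ=-6: (A-λI) row 1 is [1, 2], so an eigenvector is (-2, 1).
General solution: c_1e^(-5t)(-1,0) + c_2e^(-6t)(-2,1).

x(t) = -c_1e^(-5t) - 2c_2e^(-6t), y(t) = c_2e^(-6t)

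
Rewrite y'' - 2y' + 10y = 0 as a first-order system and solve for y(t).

y(t) = C_1e^(t)cos(3t) + C_2e^(t)sin(3t)

Let x_1 = y, x_2 = y'. Then x_1' = x_2 and x_2' = -10x_1 + 2x_2.
A = [[0,1],[-10,2]]; det(A-λI) = λ^2 - 2λ + 10.
Eigenvalues λ = 1 ± 3i.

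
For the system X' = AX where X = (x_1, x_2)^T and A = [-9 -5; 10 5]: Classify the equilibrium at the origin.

A = [[-9,-5],[10,5]]; det(A-λI) = λ^2 + 4λ + 5.
λ = -2 ± i: negative real part.

stable spiral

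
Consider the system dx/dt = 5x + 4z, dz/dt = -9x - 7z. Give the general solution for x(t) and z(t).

x(t) = -2C_1e^(-t) - 2C_2te^(-t) - C_2e^(-t), z(t) = 3C_1e^(-t) + 3C_2te^(-t) + C_2e^(-t)

Coefficient matrix A = [[5, 4], [-9, -7]].
Characteristic polynomial det(A - λI) = λ^2 + 2λ + 1 = 0.
Single eigenvalue λ = -1 with algebraic multiplicity 2.
Eigenvector v = (-2,3); generalized eigenvector w with (A-λI)w=v is (-1,1).
General solution: e^(-t)[C_1·v + C_2·(t·v + w)].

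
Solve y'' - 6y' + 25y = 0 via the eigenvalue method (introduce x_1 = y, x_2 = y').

y(t) = C_1e^(3t)cos(4t) + C_2e^(3t)sin(4t)

Let x_1 = y, x_2 = y'. Then x_1' = x_2 and x_2' = -25x_1 + 6x_2.
A = [[0,1],[-25,6]]; det(A-λI) = λ^2 - 6λ + 25.
Eigenvalues λ = 3 ± 4i.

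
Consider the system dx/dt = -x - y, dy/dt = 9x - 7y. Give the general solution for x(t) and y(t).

x(t) = -K_1e^(-4t) - K_2te^(-4t), y(t) = -3K_1e^(-4t) - 3K_2te^(-4t) + K_2e^(-4t)

Coefficient matrix A = [[-1, -1], [9, -7]].
Characteristic polynomial det(A - λI) = λ^2 + 8λ + 16 = 0.
Single eigenvalue λ = -4 with algebraic multiplicity 2.
Eigenvector v = (-1,-3); generalized eigenvector w with (A-λI)w=v is (0,1).
General solution: e^(-4t)[K_1·v + K_2·(t·v + w)].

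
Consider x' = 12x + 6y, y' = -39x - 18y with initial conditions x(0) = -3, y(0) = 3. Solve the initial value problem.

Coefficient matrix A = [[12, 6], [-39, -18]].
Characteristic polynomial det(A - λI) = λ^2 + 6λ + 18 = 0.
Eigenvalues λ = -3 ± 3i (complex conjugate pair).
For λ=-3+3i: an eigenvector is (-1,2) - i(-1,3) = (-1 + i, 2 - 3i).
A real fundamental pair from Re and Im of e^((-3+3i)t)v: X_1 = e^(-3t)(cos(3t)·(-1,2) + sin(3t)·(-1,3)), X_2 = e^(-3t)(sin(3t)·(-1,2) - cos(3t)·(-1,3)).
General solution: K_1X_1 + K_2X_2.
Applying x(0)=-3, y(0)=3 gives K_1=6, K_2=3.

x(t) = -9e^(-3t)sin(3t) - 3e^(-3t)cos(3t), y(t) = 24e^(-3t)sin(3t) + 3e^(-3t)cos(3t)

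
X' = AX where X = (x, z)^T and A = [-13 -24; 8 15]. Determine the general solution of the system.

Coefficient matrix A = [[-13, -24], [8, 15]].
Characteristic polynomial det(A - λI) = λ^2 - 2λ - 3 = 0.
Eigenvalues λ = -1, 3.
For λ=-1: (A-λI) row 1 is [-12, -24], so an eigenvector is (-2, 1).
For λ=3: (A-λI) row 1 is [-16, -24], so an eigenvector is (-3, 2).
General solution: C_1e^(-t)(-2,1) + C_2e^(3t)(-3,2).

x(t) = -2C_1e^(-t) - 3C_2e^(3t), z(t) = C_1e^(-t) + 2C_2e^(3t)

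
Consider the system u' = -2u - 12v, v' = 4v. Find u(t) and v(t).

u(t) = 2c_1e^(4t) - c_2e^(-2t), v(t) = -c_1e^(4t)

Coefficient matrix A = [[-2, -12], [0, 4]].
Characteristic polynomial det(A - λI) = λ^2 - 2λ - 8 = 0.
Eigenvalues λ = 4, -2.
For λ=4: (A-λI) row 1 is [-6, -12], so an eigenvector is (2, -1).
For λ=-2: (A-λI) row 1 is [0, -12], so an eigenvector is (-1, 0).
General solution: c_1e^(4t)(2,-1) + c_2e^(-2t)(-1,0).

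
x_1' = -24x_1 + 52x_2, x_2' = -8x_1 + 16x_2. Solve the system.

x_1(t) = -3K_1e^(-4t)sin(4t) - 2K_1e^(-4t)cos(4t) - 2K_2e^(-4t)sin(4t) + 3K_2e^(-4t)cos(4t), x_2(t) = -K_1e^(-4t)sin(4t) - K_1e^(-4t)cos(4t) - K_2e^(-4t)sin(4t) + K_2e^(-4t)cos(4t)

Coefficient matrix A = [[-24, 52], [-8, 16]].
Characteristic polynomial det(A - λI) = λ^2 + 8λ + 32 = 0.
Eigenvalues λ = -4 ± 4i (complex conjugate pair).
For λ=-4+4i: an eigenvector is (-2,-1) - i(-3,-1) = (-2 + 3i, -1 + i).
A real fundamental pair from Re and Im of e^((-4+4i)t)v: X_1 = e^(-4t)(cos(4t)·(-2,-1) + sin(4t)·(-3,-1)), X_2 = e^(-4t)(sin(4t)·(-2,-1) - cos(4t)·(-3,-1)).
General solution: K_1X_1 + K_2X_2.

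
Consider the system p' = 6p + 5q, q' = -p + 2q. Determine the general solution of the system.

Coefficient matrix A = [[6, 5], [-1, 2]].
Characteristic polynomial det(A - λI) = λ^2 - 8λ + 17 = 0.
Eigenvalues λ = 4 ± i (complex conjugate pair).
For λ=4+i: an eigenvector is (1,0) - i(2,-1) = (1 - 2i, 0 + i).
A real fundamental pair from Re and Im of e^((4+i)t)v: X_1 = e^(4t)(cos(t)·(1,0) + sin(t)·(2,-1)), X_2 = e^(4t)(sin(t)·(1,0) - cos(t)·(2,-1)).
General solution: c_1X_1 + c_2X_2.

p(t) = 2c_1e^(4t)sin(t) + c_1e^(4t)cos(t) + c_2e^(4t)sin(t) - 2c_2e^(4t)cos(t), q(t) = -c_1e^(4t)sin(t) + c_2e^(4t)cos(t)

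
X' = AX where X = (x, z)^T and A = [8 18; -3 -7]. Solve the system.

Coefficient matrix A = [[8, 18], [-3, -7]].
Characteristic polynomial det(A - λI) = λ^2 - λ - 2 = 0.
Eigenvalues λ = 2, -1.
For λ=2: (A-λI) row 1 is [6, 18], so an eigenvector is (-3, 1).
For λ=-1: (A-λI) row 1 is [9, 18], so an eigenvector is (-2, 1).
General solution: C_1e^(2t)(-3,1) + C_2e^(-t)(-2,1).

x(t) = -3C_1e^(2t) - 2C_2e^(-t), z(t) = C_1e^(2t) + C_2e^(-t)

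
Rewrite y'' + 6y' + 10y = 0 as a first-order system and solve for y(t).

y(t) = C_1e^(-3t)cos(t) + C_2e^(-3t)sin(t)

Let x_1 = y, x_2 = y'. Then x_1' = x_2 and x_2' = -10x_1 - 6x_2.
A = [[0,1],[-10,-6]]; det(A-λI) = λ^2 + 6λ + 10.
Eigenvalues λ = -3 ± i.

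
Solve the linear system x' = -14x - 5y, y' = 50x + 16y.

x(t) = -c_1e^(t)cos(5t) - c_2e^(t)sin(5t), y(t) = -c_1e^(t)sin(5t) + 3c_1e^(t)cos(5t) + 3c_2e^(t)sin(5t) + c_2e^(t)cos(5t)

Coefficient matrix A = [[-14, -5], [50, 16]].
Characteristic polynomial det(A - λI) = λ^2 - 2λ + 26 = 0.
Eigenvalues λ = 1 ± 5i (complex conjugate pair).
For λ=1+5i: an eigenvector is (-1,3) - i(0,-1) = (-1, 3 + i).
A real fundamental pair from Re and Im of e^((1+5i)t)v: X_1 = e^(t)(cos(5t)·(-1,3) + sin(5t)·(0,-1)), X_2 = e^(t)(sin(5t)·(-1,3) - cos(5t)·(0,-1)).
General solution: c_1X_1 + c_2X_2.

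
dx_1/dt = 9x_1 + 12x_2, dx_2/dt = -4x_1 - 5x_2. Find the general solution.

Coefficient matrix A = [[9, 12], [-4, -5]].
Characteristic polynomial det(A - λI) = λ^2 - 4λ + 3 = 0.
Eigenvalues λ = 1, 3.
For λ=1: (A-λI) row 1 is [8, 12], so an eigenvector is (-3, 2).
For λ=3: (A-λI) row 1 is [6, 12], so an eigenvector is (-2, 1).
General solution: K_1e^(t)(-3,2) + K_2e^(3t)(-2,1).

x_1(t) = -3K_1e^(t) - 2K_2e^(3t), x_2(t) = 2K_1e^(t) + K_2e^(3t)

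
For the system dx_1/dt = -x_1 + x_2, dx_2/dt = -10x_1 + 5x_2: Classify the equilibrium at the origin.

unstable spiral

A = [[-1,1],[-10,5]]; det(A-λI) = λ^2 - 4λ + 5.
λ = 2 ± i: positive real part.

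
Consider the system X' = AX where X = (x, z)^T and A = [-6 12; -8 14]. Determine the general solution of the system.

Coefficient matrix A = [[-6, 12], [-8, 14]].
Characteristic polynomial det(A - λI) = λ^2 - 8λ + 12 = 0.
Eigenvalues λ = 6, 2.
For λ=6: (A-λI) row 1 is [-12, 12], so an eigenvector is (-1, -1).
For λ=2: (A-λI) row 1 is [-8, 12], so an eigenvector is (3, 2).
General solution: K_1e^(6t)(-1,-1) + K_2e^(2t)(3,2).

x(t) = -K_1e^(6t) + 3K_2e^(2t), z(t) = -K_1e^(6t) + 2K_2e^(2t)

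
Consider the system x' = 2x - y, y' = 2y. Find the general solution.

Coefficient matrix A = [[2, -1], [0, 2]].
Characteristic polynomial det(A - λI) = λ^2 - 4λ + 4 = 0.
Single eigenvalue λ = 2 with algebraic multiplicity 2.
Eigenvector v = (1,0); generalized eigenvector w with (A-λI)w=v is (-1,-1).
General solution: e^(2t)[K_1·v + K_2·(t·v + w)].

x(t) = K_1e^(2t) + K_2te^(2t) - K_2e^(2t), y(t) = -K_2e^(2t)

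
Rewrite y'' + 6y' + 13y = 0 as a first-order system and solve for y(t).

y(t) = c_1e^(-3t)cos(2t) + c_2e^(-3t)sin(2t)

Let x_1 = y, x_2 = y'. Then x_1' = x_2 and x_2' = -13x_1 - 6x_2.
A = [[0,1],[-13,-6]]; det(A-λI) = λ^2 + 6λ + 13.
Eigenvalues λ = -3 ± 2i.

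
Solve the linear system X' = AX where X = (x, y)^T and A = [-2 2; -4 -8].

Coefficient matrix A = [[-2, 2], [-4, -8]].
Characteristic polynomial det(A - λI) = λ^2 + 10λ + 24 = 0.
Eigenvalues λ = -6, -4.
For λ=-6: (A-λI) row 1 is [4, 2], so an eigenvector is (-1, 2).
For λ=-4: (A-λI) row 1 is [2, 2], so an eigenvector is (-1, 1).
General solution: c_1e^(-6t)(-1,2) + c_2e^(-4t)(-1,1).

x(t) = -c_1e^(-6t) - c_2e^(-4t), y(t) = 2c_1e^(-6t) + c_2e^(-4t)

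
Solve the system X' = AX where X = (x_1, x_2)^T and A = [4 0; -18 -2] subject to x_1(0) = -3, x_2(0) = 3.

Coefficient matrix A = [[4, 0], [-18, -2]].
Characteristic polynomial det(A - λI) = λ^2 - 2λ - 8 = 0.
Eigenvalues λ = -2, 4.
For λ=-2: (A-λI) row 1 is [6, 0], so an eigenvector is (0, -1).
For λ=4: (A-λI) row 2 is [-18, -6], so an eigenvector is (1, -3).
General solution: K_1e^(-2t)(0,-1) + K_2e^(4t)(1,-3).
Applying x_1(0)=-3, x_2(0)=3 gives K_1=6, K_2=-3.

x_1(t) = -3e^(4t), x_2(t) = 9e^(4t) - 6e^(-2t)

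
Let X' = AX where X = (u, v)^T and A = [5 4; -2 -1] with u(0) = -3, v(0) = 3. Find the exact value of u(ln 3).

A = [[5,4],[-2,-1]]; eigenvalues λ = 3, 1.
Eigenvectors: (-2,1) for λ=3, (1,-1) for λ=1.
From the initial condition, c_1 = 0, c_2 = -3.
u(ln 3) = (0)(3^3)(-2) + (-3)(3^1)(1) = -9.

-9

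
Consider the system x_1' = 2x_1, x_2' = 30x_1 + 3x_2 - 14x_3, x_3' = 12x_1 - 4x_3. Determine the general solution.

Coefficient matrix A = [[2, 0, 0], [30, 3, -14], [12, 0, -4]].
det(A - λI) = 0 gives eigenvalues λ = 2, -4, 3.
For λ=2: eigenvector (1,-2,2).
For λ=-4: eigenvector (0,2,1).
For λ=3: eigenvector (0,1,0).
General solution: C_1e^(2t)(1,-2,2) + C_2e^(-4t)(0,2,1) + C_3e^(3t)(0,1,0).

x_1(t) = C_1e^(2t), x_2(t) = -2C_1e^(2t) + 2C_2e^(-4t) + C_3e^(3t), x_3(t) = 2C_1e^(2t) + C_2e^(-4t)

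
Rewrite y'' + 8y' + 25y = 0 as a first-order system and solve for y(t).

Let x_1 = y, x_2 = y'. Then x_1' = x_2 and x_2' = -25x_1 - 8x_2.
A = [[0,1],[-25,-8]]; det(A-λI) = λ^2 + 8λ + 25.
Eigenvalues λ = -4 ± 3i.

y(t) = C_1e^(-4t)cos(3t) + C_2e^(-4t)sin(3t)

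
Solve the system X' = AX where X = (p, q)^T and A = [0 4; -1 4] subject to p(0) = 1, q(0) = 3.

Coefficient matrix A = [[0, 4], [-1, 4]].
Characteristic polynomial det(A - λI) = λ^2 - 4λ + 4 = 0.
Single eigenvalue λ = 2 with algebraic multiplicity 2.
Eigenvector v = (-2,-1); generalized eigenvector w with (A-λI)w=v is (-1,-1).
General solution: e^(2t)[C_1·v + C_2·(t·v + w)].
Applying p(0)=1, q(0)=3 gives C_1=2, C_2=-5.

p(t) = 10te^(2t) + e^(2t), q(t) = 5te^(2t) + 3e^(2t)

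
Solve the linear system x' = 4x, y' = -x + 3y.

x(t) = K_2e^(4t), y(t) = -K_1e^(3t) - K_2e^(4t)

Coefficient matrix A = [[4, 0], [-1, 3]].
Characteristic polynomial det(A - λI) = λ^2 - 7λ + 12 = 0.
Eigenvalues λ = 3, 4.
For λ=3: (A-λI) row 1 is [1, 0], so an eigenvector is (0, -1).
For λ=4: (A-λI) row 2 is [-1, -1], so an eigenvector is (1, -1).
General solution: K_1e^(3t)(0,-1) + K_2e^(4t)(1,-1).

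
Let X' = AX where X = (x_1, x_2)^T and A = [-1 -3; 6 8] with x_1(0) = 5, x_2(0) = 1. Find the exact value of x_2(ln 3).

2817

A = [[-1,-3],[6,8]]; eigenvalues λ = 2, 5.
Eigenvectors: (1,-1) for λ=2, (1,-2) for λ=5.
From the initial condition, c_1 = 11, c_2 = -6.
x_2(ln 3) = (11)(3^2)(-1) + (-6)(3^5)(-2) = 2817.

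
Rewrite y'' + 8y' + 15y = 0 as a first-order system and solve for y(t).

Let x_1 = y, x_2 = y'. Then x_1' = x_2 and x_2' = -15x_1 - 8x_2.
A = [[0,1],[-15,-8]]; det(A-λI) = λ^2 + 8λ + 15.
Eigenvalues λ = -3, -5 with eigenvectors (1,-3), (1,-5).

y(t) = C_1e^(-3t) + C_2e^(-5t)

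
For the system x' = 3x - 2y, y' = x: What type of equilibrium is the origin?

unstable node

A = [[3,-2],[1,0]]; det(A-λI) = λ^2 - 3λ + 2.
λ = 2, 1: both positive.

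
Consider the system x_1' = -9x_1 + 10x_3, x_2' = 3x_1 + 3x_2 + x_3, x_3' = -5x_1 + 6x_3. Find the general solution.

x_1(t) = K_1e^(t) + 2K_3e^(-4t), x_2(t) = -2K_1e^(t) + K_2e^(3t) - K_3e^(-4t), x_3(t) = K_1e^(t) + K_3e^(-4t)

Coefficient matrix A = [[-9, 0, 10], [3, 3, 1], [-5, 0, 6]].
det(A - λI) = 0 gives eigenvalues λ = 1, 3, -4.
For λ=1: eigenvector (1,-2,1).
For λ=3: eigenvector (0,1,0).
For λ=-4: eigenvector (2,-1,1).
General solution: K_1e^(t)(1,-2,1) + K_2e^(3t)(0,1,0) + K_3e^(-4t)(2,-1,1).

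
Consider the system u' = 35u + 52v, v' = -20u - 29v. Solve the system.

u(t) = -2C_1e^(3t)sin(4t) + 3C_1e^(3t)cos(4t) + 3C_2e^(3t)sin(4t) + 2C_2e^(3t)cos(4t), v(t) = C_1e^(3t)sin(4t) - 2C_1e^(3t)cos(4t) - 2C_2e^(3t)sin(4t) - C_2e^(3t)cos(4t)

Coefficient matrix A = [[35, 52], [-20, -29]].
Characteristic polynomial det(A - λI) = λ^2 - 6λ + 25 = 0.
Eigenvalues λ = 3 ± 4i (complex conjugate pair).
For λ=3+4i: an eigenvector is (3,-2) - i(-2,1) = (3 + 2i, -2 - i).
A real fundamental pair from Re and Im of e^((3+4i)t)v: X_1 = e^(3t)(cos(4t)·(3,-2) + sin(4t)·(-2,1)), X_2 = e^(3t)(sin(4t)·(3,-2) - cos(4t)·(-2,1)).
General solution: C_1X_1 + C_2X_2.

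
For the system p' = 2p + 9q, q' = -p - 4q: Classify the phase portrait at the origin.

A = [[2,9],[-1,-4]]; det(A-λI) = λ^2 + 2λ + 1.
repeated λ = -1 with a single eigenvector.

stable improper node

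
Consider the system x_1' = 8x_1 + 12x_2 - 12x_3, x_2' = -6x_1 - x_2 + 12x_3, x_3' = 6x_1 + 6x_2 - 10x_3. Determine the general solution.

Coefficient matrix A = [[8, 12, -12], [-6, -1, 12], [6, 6, -10]].
det(A - λI) = 0 gives eigenvalues λ = -1, -4, 2.
For λ=-1: eigenvector (-4,1,-2).
For λ=-4: eigenvector (5,-2,3).
For λ=2: eigenvector (-2,0,-1).
General solution: K_1e^(-t)(-4,1,-2) + K_2e^(-4t)(5,-2,3) + K_3e^(2t)(-2,0,-1).

x_1(t) = -4K_1e^(-t) + 5K_2e^(-4t) - 2K_3e^(2t), x_2(t) = K_1e^(-t) - 2K_2e^(-4t), x_3(t) = -2K_1e^(-t) + 3K_2e^(-4t) - K_3e^(2t)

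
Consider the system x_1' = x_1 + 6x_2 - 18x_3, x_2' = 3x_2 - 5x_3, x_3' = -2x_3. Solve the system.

x_1(t) = K_1e^(t) - 3K_2e^(3t) + 4K_3e^(-2t), x_2(t) = -K_2e^(3t) + K_3e^(-2t), x_3(t) = K_3e^(-2t)

Coefficient matrix A = [[1, 6, -18], [0, 3, -5], [0, 0, -2]].
det(A - λI) = 0 gives eigenvalues λ = 1, 3, -2.
For λ=1: eigenvector (1,0,0).
For λ=3: eigenvector (-3,-1,0).
For λ=-2: eigenvector (4,1,1).
General solution: K_1e^(t)(1,0,0) + K_2e^(3t)(-3,-1,0) + K_3e^(-2t)(4,1,1).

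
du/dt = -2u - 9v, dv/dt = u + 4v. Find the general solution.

u(t) = 3C_1e^(t) + 3C_2te^(t) + 2C_2e^(t), v(t) = -C_1e^(t) - C_2te^(t) - C_2e^(t)

Coefficient matrix A = [[-2, -9], [1, 4]].
Characteristic polynomial det(A - λI) = λ^2 - 2λ + 1 = 0.
Single eigenvalue λ = 1 with algebraic multiplicity 2.
Eigenvector v = (3,-1); generalized eigenvector w with (A-λI)w=v is (2,-1).
General solution: e^(t)[C_1·v + C_2·(t·v + w)].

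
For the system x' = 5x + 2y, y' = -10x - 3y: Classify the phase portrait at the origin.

unstable spiral

A = [[5,2],[-10,-3]]; det(A-λI) = λ^2 - 2λ + 5.
λ = 1 ± 2i: positive real part.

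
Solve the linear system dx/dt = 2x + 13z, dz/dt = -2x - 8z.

Coefficient matrix A = [[2, 13], [-2, -8]].
Characteristic polynomial det(A - λI) = λ^2 + 6λ + 10 = 0.
Eigenvalues λ = -3 ± i (complex conjugate pair).
For λ=-3+i: an eigenvector is (2,-1) - i(-3,1) = (2 + 3i, -1 - i).
A real fundamental pair from Re and Im of e^((-3+i)t)v: X_1 = e^(-3t)(cos(t)·(2,-1) + sin(t)·(-3,1)), X_2 = e^(-3t)(sin(t)·(2,-1) - cos(t)·(-3,1)).
General solution: c_1X_1 + c_2X_2.

x(t) = -3c_1e^(-3t)sin(t) + 2c_1e^(-3t)cos(t) + 2c_2e^(-3t)sin(t) + 3c_2e^(-3t)cos(t), z(t) = c_1e^(-3t)sin(t) - c_1e^(-3t)cos(t) - c_2e^(-3t)sin(t) - c_2e^(-3t)cos(t)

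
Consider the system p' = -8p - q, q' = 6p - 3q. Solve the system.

Coefficient matrix A = [[-8, -1], [6, -3]].
Characteristic polynomial det(A - λI) = λ^2 + 11λ + 30 = 0.
Eigenvalues λ = -5, -6.
For λ=-5: (A-λI) row 1 is [-3, -1], so an eigenvector is (-1, 3).
For λ=-6: (A-λI) row 1 is [-2, -1], so an eigenvector is (1, -2).
General solution: K_1e^(-5t)(-1,3) + K_2e^(-6t)(1,-2).

p(t) = -K_1e^(-5t) + K_2e^(-6t), q(t) = 3K_1e^(-5t) - 2K_2e^(-6t)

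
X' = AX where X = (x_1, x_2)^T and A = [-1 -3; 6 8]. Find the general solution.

Coefficient matrix A = [[-1, -3], [6, 8]].
Characteristic polynomial det(A - λI) = λ^2 - 7λ + 10 = 0.
Eigenvalues λ = 5, 2.
For λ=5: (A-λI) row 1 is [-6, -3], so an eigenvector is (-1, 2).
For λ=2: (A-λI) row 1 is [-3, -3], so an eigenvector is (1, -1).
General solution: C_1e^(5t)(-1,2) + C_2e^(2t)(1,-1).

x_1(t) = -C_1e^(5t) + C_2e^(2t), x_2(t) = 2C_1e^(5t) - C_2e^(2t)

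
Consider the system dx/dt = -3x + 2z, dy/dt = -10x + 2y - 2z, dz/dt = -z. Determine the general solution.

Coefficient matrix A = [[-3, 0, 2], [-10, 2, -2], [0, 0, -1]].
det(A - λI) = 0 gives eigenvalues λ = -3, -1, 2.
For λ=-3: eigenvector (1,2,0).
For λ=-1: eigenvector (1,4,1).
For λ=2: eigenvector (0,1,0).
General solution: K_1e^(-3t)(1,2,0) + K_2e^(-t)(1,4,1) + K_3e^(2t)(0,1,0).

x(t) = K_1e^(-3t) + K_2e^(-t), y(t) = 2K_1e^(-3t) + 4K_2e^(-t) + K_3e^(2t), z(t) = K_2e^(-t)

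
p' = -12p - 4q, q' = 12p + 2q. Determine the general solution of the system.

p(t) = 2c_1e^(-6t) + c_2e^(-4t), q(t) = -3c_1e^(-6t) - 2c_2e^(-4t)

Coefficient matrix A = [[-12, -4], [12, 2]].
Characteristic polynomial det(A - λI) = λ^2 + 10λ + 24 = 0.
Eigenvalues λ = -6, -4.
For λ=-6: (A-λI) row 1 is [-6, -4], so an eigenvector is (2, -3).
For λ=-4: (A-λI) row 1 is [-8, -4], so an eigenvector is (1, -2).
General solution: c_1e^(-6t)(2,-3) + c_2e^(-4t)(1,-2).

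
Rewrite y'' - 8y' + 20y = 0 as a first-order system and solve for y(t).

y(t) = c_1e^(4t)cos(2t) + c_2e^(4t)sin(2t)

Let x_1 = y, x_2 = y'. Then x_1' = x_2 and x_2' = -20x_1 + 8x_2.
A = [[0,1],[-20,8]]; det(A-λI) = λ^2 - 8λ + 20.
Eigenvalues λ = 4 ± 2i.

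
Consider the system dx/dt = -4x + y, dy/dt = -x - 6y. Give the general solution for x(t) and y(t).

x(t) = -K_1e^(-5t) - K_2te^(-5t) - 3K_2e^(-5t), y(t) = K_1e^(-5t) + K_2te^(-5t) + 2K_2e^(-5t)

Coefficient matrix A = [[-4, 1], [-1, -6]].
Characteristic polynomial det(A - λI) = λ^2 + 10λ + 25 = 0.
Single eigenvalue λ = -5 with algebraic multiplicity 2.
Eigenvector v = (-1,1); generalized eigenvector w with (A-λI)w=v is (-3,2).
General solution: e^(-5t)[K_1·v + K_2·(t·v + w)].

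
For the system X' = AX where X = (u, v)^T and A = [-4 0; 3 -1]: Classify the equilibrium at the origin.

stable node

A = [[-4,0],[3,-1]]; det(A-λI) = λ^2 + 5λ + 4.
λ = -1, -4: both negative.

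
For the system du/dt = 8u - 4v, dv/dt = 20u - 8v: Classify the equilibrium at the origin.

center

A = [[8,-4],[20,-8]]; det(A-λI) = λ^2 + 16.
λ = 0 ± 4i: zero real part.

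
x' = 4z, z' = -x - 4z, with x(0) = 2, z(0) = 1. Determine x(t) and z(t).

Coefficient matrix A = [[0, 4], [-1, -4]].
Characteristic polynomial det(A - λI) = λ^2 + 4λ + 4 = 0.
Single eigenvalue λ = -2 with algebraic multiplicity 2.
Eigenvector v = (-2,1); generalized eigenvector w with (A-λI)w=v is (-1,0).
General solution: e^(-2t)[K_1·v + K_2·(t·v + w)].
Applying x(0)=2, z(0)=1 gives K_1=1, K_2=-4.

x(t) = 8te^(-2t) + 2e^(-2t), z(t) = -4te^(-2t) + e^(-2t)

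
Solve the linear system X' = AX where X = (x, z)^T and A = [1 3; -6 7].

Coefficient matrix A = [[1, 3], [-6, 7]].
Characteristic polynomial det(A - λI) = λ^2 - 8λ + 25 = 0.
Eigenvalues λ = 4 ± 3i (complex conjugate pair).
For λ=4+3i: an eigenvector is (1,1) - i(0,-1) = (1, 1 + i).
A real fundamental pair from Re and Im of e^((4+3i)t)v: X_1 = e^(4t)(cos(3t)·(1,1) + sin(3t)·(0,-1)), X_2 = e^(4t)(sin(3t)·(1,1) - cos(3t)·(0,-1)).
General solution: C_1X_1 + C_2X_2.

x(t) = C_1e^(4t)cos(3t) + C_2e^(4t)sin(3t), z(t) = -C_1e^(4t)sin(3t) + C_1e^(4t)cos(3t) + C_2e^(4t)sin(3t) + C_2e^(4t)cos(3t)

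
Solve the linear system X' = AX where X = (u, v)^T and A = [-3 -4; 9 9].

u(t) = -2c_1e^(3t) - 2c_2te^(3t) - c_2e^(3t), v(t) = 3c_1e^(3t) + 3c_2te^(3t) + 2c_2e^(3t)

Coefficient matrix A = [[-3, -4], [9, 9]].
Characteristic polynomial det(A - λI) = λ^2 - 6λ + 9 = 0.
Single eigenvalue λ = 3 with algebraic multiplicity 2.
Eigenvector v = (-2,3); generalized eigenvector w with (A-λI)w=v is (-1,2).
General solution: e^(3t)[c_1·v + c_2·(t·v + w)].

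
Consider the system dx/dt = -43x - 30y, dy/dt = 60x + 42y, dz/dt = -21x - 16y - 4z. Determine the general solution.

Coefficient matrix A = [[-43, -30, 0], [60, 42, 0], [-21, -16, -4]].
det(A - λI) = 0 gives eigenvalues λ = -3, 2, -4.
For λ=-3: eigenvector (3,-4,1).
For λ=2: eigenvector (-2,3,-1).
For λ=-4: eigenvector (0,0,1).
General solution: c_1e^(-3t)(3,-4,1) + c_2e^(2t)(-2,3,-1) + c_3e^(-4t)(0,0,1).

x(t) = 3c_1e^(-3t) - 2c_2e^(2t), y(t) = -4c_1e^(-3t) + 3c_2e^(2t), z(t) = c_1e^(-3t) - c_2e^(2t) + c_3e^(-4t)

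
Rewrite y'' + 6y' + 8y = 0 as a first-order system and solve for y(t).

y(t) = C_1e^(-2t) + C_2e^(-4t)

Let x_1 = y, x_2 = y'. Then x_1' = x_2 and x_2' = -8x_1 - 6x_2.
A = [[0,1],[-8,-6]]; det(A-λI) = λ^2 + 6λ + 8.
Eigenvalues λ = -2, -4 with eigenvectors (1,-2), (1,-4).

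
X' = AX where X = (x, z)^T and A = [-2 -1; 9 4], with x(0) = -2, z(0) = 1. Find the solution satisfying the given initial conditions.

x(t) = 5te^(t) - 2e^(t), z(t) = -15te^(t) + e^(t)

Coefficient matrix A = [[-2, -1], [9, 4]].
Characteristic polynomial det(A - λI) = λ^2 - 2λ + 1 = 0.
Single eigenvalue λ = 1 with algebraic multiplicity 2.
Eigenvector v = (1,-3); generalized eigenvector w with (A-λI)w=v is (-1,2).
General solution: e^(t)[C_1·v + C_2·(t·v + w)].
Applying x(0)=-2, z(0)=1 gives C_1=3, C_2=5.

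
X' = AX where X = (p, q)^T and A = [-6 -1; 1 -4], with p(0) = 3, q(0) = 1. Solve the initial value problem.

p(t) = -4te^(-5t) + 3e^(-5t), q(t) = 4te^(-5t) + e^(-5t)

Coefficient matrix A = [[-6, -1], [1, -4]].
Characteristic polynomial det(A - λI) = λ^2 + 10λ + 25 = 0.
Single eigenvalue λ = -5 with algebraic multiplicity 2.
Eigenvector v = (1,-1); generalized eigenvector w with (A-λI)w=v is (-1,0).
General solution: e^(-5t)[c_1·v + c_2·(t·v + w)].
Applying p(0)=3, q(0)=1 gives c_1=-1, c_2=-4.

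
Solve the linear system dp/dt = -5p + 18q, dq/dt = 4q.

p(t) = -K_1e^(-5t) - 2K_2e^(4t), q(t) = -K_2e^(4t)

Coefficient matrix A = [[-5, 18], [0, 4]].
Characteristic polynomial det(A - λI) = λ^2 + λ - 20 = 0.
Eigenvalues λ = -5, 4.
For λ=-5: (A-λI) row 1 is [0, 18], so an eigenvector is (-1, 0).
For λ=4: (A-λI) row 1 is [-9, 18], so an eigenvector is (-2, -1).
General solution: K_1e^(-5t)(-1,0) + K_2e^(4t)(-2,-1).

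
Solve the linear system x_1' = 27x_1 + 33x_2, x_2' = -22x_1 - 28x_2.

x_1(t) = 3K_1e^(5t) - K_2e^(-6t), x_2(t) = -2K_1e^(5t) + K_2e^(-6t)

Coefficient matrix A = [[27, 33], [-22, -28]].
Characteristic polynomial det(A - λI) = λ^2 + λ - 30 = 0.
Eigenvalues λ = 5, -6.
For λ=5: (A-λI) row 1 is [22, 33], so an eigenvector is (3, -2).
For λ=-6: (A-λI) row 1 is [33, 33], so an eigenvector is (-1, 1).
General solution: K_1e^(5t)(3,-2) + K_2e^(-6t)(-1,1).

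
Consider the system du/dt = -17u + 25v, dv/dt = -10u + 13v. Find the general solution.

u(t) = 2C_1e^(-2t)sin(5t) + C_1e^(-2t)cos(5t) + C_2e^(-2t)sin(5t) - 2C_2e^(-2t)cos(5t), v(t) = C_1e^(-2t)sin(5t) + C_1e^(-2t)cos(5t) + C_2e^(-2t)sin(5t) - C_2e^(-2t)cos(5t)

Coefficient matrix A = [[-17, 25], [-10, 13]].
Characteristic polynomial det(A - λI) = λ^2 + 4λ + 29 = 0.
Eigenvalues λ = -2 ± 5i (complex conjugate pair).
For λ=-2+5i: an eigenvector is (1,1) - i(2,1) = (1 - 2i, 1 - i).
A real fundamental pair from Re and Im of e^((-2+5i)t)v: X_1 = e^(-2t)(cos(5t)·(1,1) + sin(5t)·(2,1)), X_2 = e^(-2t)(sin(5t)·(1,1) - cos(5t)·(2,1)).
General solution: C_1X_1 + C_2X_2.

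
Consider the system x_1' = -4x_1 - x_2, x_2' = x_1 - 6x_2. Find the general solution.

Coefficient matrix A = [[-4, -1], [1, -6]].
Characteristic polynomial det(A - λI) = λ^2 + 10λ + 25 = 0.
Single eigenvalue λ = -5 with algebraic multiplicity 2.
Eigenvector v = (1,1); generalized eigenvector w with (A-λI)w=v is (-1,-2).
General solution: e^(-5t)[K_1·v + K_2·(t·v + w)].

x_1(t) = K_1e^(-5t) + K_2te^(-5t) - K_2e^(-5t), x_2(t) = K_1e^(-5t) + K_2te^(-5t) - 2K_2e^(-5t)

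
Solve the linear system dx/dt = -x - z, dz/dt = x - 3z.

x(t) = -c_1e^(-2t) - c_2te^(-2t) - 3c_2e^(-2t), z(t) = -c_1e^(-2t) - c_2te^(-2t) - 2c_2e^(-2t)

Coefficient matrix A = [[-1, -1], [1, -3]].
Characteristic polynomial det(A - λI) = λ^2 + 4λ + 4 = 0.
Single eigenvalue λ = -2 with algebraic multiplicity 2.
Eigenvector v = (-1,-1); generalized eigenvector w with (A-λI)w=v is (-3,-2).
General solution: e^(-2t)[c_1·v + c_2·(t·v + w)].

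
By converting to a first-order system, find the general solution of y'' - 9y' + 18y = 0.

Let x_1 = y, x_2 = y'. Then x_1' = x_2 and x_2' = -18x_1 + 9x_2.
A = [[0,1],[-18,9]]; det(A-λI) = λ^2 - 9λ + 18.
Eigenvalues λ = 6, 3 with eigenvectors (1,6), (1,3).

y(t) = C_1e^(6t) + C_2e^(3t)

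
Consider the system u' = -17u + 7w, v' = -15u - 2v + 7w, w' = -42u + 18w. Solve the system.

Coefficient matrix A = [[-17, 0, 7], [-15, -2, 7], [-42, 0, 18]].
det(A - λI) = 0 gives eigenvalues λ = -2, -3, 4.
For λ=-2: eigenvector (0,-1,0).
For λ=-3: eigenvector (1,1,2).
For λ=4: eigenvector (1,1,3).
General solution: c_1e^(-2t)(0,-1,0) + c_2e^(-3t)(1,1,2) + c_3e^(4t)(1,1,3).

u(t) = c_2e^(-3t) + c_3e^(4t), v(t) = -c_1e^(-2t) + c_2e^(-3t) + c_3e^(4t), w(t) = 2c_2e^(-3t) + 3c_3e^(4t)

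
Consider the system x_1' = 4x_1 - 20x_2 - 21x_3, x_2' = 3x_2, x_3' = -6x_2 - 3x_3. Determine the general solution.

Coefficient matrix A = [[4, -20, -21], [0, 3, 0], [0, -6, -3]].
det(A - λI) = 0 gives eigenvalues λ = -3, 3, 4.
For λ=-3: eigenvector (-3,0,-1).
For λ=3: eigenvector (1,-1,1).
For λ=4: eigenvector (1,0,0).
General solution: K_1e^(-3t)(-3,0,-1) + K_2e^(3t)(1,-1,1) + K_3e^(4t)(1,0,0).

x_1(t) = -3K_1e^(-3t) + K_2e^(3t) + K_3e^(4t), x_2(t) = -K_2e^(3t), x_3(t) = -K_1e^(-3t) + K_2e^(3t)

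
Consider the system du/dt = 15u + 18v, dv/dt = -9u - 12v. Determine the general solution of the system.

u(t) = -C_1e^(-3t) - 2C_2e^(6t), v(t) = C_1e^(-3t) + C_2e^(6t)

Coefficient matrix A = [[15, 18], [-9, -12]].
Characteristic polynomial det(A - λI) = λ^2 - 3λ - 18 = 0.
Eigenvalues λ = -3, 6.
For λ=-3: (A-λI) row 1 is [18, 18], so an eigenvector is (-1, 1).
For λ=6: (A-λI) row 1 is [9, 18], so an eigenvector is (-2, 1).
General solution: C_1e^(-3t)(-1,1) + C_2e^(6t)(-2,1).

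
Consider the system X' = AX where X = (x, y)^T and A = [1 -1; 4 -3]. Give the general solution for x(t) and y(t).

x(t) = K_1e^(-t) + K_2te^(-t), y(t) = 2K_1e^(-t) + 2K_2te^(-t) - K_2e^(-t)

Coefficient matrix A = [[1, -1], [4, -3]].
Characteristic polynomial det(A - λI) = λ^2 + 2λ + 1 = 0.
Single eigenvalue λ = -1 with algebraic multiplicity 2.
Eigenvector v = (1,2); generalized eigenvector w with (A-λI)w=v is (0,-1).
General solution: e^(-t)[K_1·v + K_2·(t·v + w)].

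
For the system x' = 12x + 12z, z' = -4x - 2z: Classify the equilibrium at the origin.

A = [[12,12],[-4,-2]]; det(A-λI) = λ^2 - 10λ + 24.
λ = 4, 6: both positive.

unstable node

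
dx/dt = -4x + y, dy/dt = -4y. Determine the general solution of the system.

Coefficient matrix A = [[-4, 1], [0, -4]].
Characteristic polynomial det(A - λI) = λ^2 + 8λ + 16 = 0.
Single eigenvalue λ = -4 with algebraic multiplicity 2.
Eigenvector v = (-1,0); generalized eigenvector w with (A-λI)w=v is (1,-1).
General solution: e^(-4t)[K_1·v + K_2·(t·v + w)].

x(t) = -K_1e^(-4t) - K_2te^(-4t) + K_2e^(-4t), y(t) = -K_2e^(-4t)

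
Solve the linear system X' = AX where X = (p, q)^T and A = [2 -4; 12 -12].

Coefficient matrix A = [[2, -4], [12, -12]].
Characteristic polynomial det(A - λI) = λ^2 + 10λ + 24 = 0.
Eigenvalues λ = -6, -4.
For λ=-6: (A-λI) row 1 is [8, -4], so an eigenvector is (1, 2).
For λ=-4: (A-λI) row 1 is [6, -4], so an eigenvector is (2, 3).
General solution: C_1e^(-6t)(1,2) + C_2e^(-4t)(2,3).

p(t) = C_1e^(-6t) + 2C_2e^(-4t), q(t) = 2C_1e^(-6t) + 3C_2e^(-4t)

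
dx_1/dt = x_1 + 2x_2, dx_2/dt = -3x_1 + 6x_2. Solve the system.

x_1(t) = -C_1e^(3t) + 2C_2e^(4t), x_2(t) = -C_1e^(3t) + 3C_2e^(4t)

Coefficient matrix A = [[1, 2], [-3, 6]].
Characteristic polynomial det(A - λI) = λ^2 - 7λ + 12 = 0.
Eigenvalues λ = 3, 4.
For λ=3: (A-λI) row 1 is [-2, 2], so an eigenvector is (-1, -1).
For λ=4: (A-λI) row 1 is [-3, 2], so an eigenvector is (2, 3).
General solution: C_1e^(3t)(-1,-1) + C_2e^(4t)(2,3).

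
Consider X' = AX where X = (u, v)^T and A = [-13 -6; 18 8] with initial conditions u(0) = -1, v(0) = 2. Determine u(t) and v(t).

u(t) = -e^(-t), v(t) = 2e^(-t)

Coefficient matrix A = [[-13, -6], [18, 8]].
Characteristic polynomial det(A - λI) = λ^2 + 5λ + 4 = 0.
Eigenvalues λ = -4, -1.
For λ=-4: (A-λI) row 1 is [-9, -6], so an eigenvector is (2, -3).
For λ=-1: (A-λI) row 1 is [-12, -6], so an eigenvector is (-1, 2).
General solution: C_1e^(-4t)(2,-3) + C_2e^(-t)(-1,2).
Applying u(0)=-1, v(0)=2 gives C_1=0, C_2=1.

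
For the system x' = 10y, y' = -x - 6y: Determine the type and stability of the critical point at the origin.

A = [[0,10],[-1,-6]]; det(A-λI) = λ^2 + 6λ + 10.
λ = -3 ± i: negative real part.

stable spiral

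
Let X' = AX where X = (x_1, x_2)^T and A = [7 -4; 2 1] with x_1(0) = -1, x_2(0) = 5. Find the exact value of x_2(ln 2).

A = [[7,-4],[2,1]]; eigenvalues λ = 3, 5.
Eigenvectors: (-1,-1) for λ=3, (-2,-1) for λ=5.
From the initial condition, c_1 = -11, c_2 = 6.
x_2(ln 2) = (-11)(2^3)(-1) + (6)(2^5)(-1) = -104.

-104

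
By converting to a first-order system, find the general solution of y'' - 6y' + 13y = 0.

y(t) = C_1e^(3t)cos(2t) + C_2e^(3t)sin(2t)

Let x_1 = y, x_2 = y'. Then x_1' = x_2 and x_2' = -13x_1 + 6x_2.
A = [[0,1],[-13,6]]; det(A-λI) = λ^2 - 6λ + 13.
Eigenvalues λ = 3 ± 2i.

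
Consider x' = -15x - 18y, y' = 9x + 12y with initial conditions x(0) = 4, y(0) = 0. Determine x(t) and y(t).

x(t) = -4e^(3t) + 8e^(-6t), y(t) = 4e^(3t) - 4e^(-6t)

Coefficient matrix A = [[-15, -18], [9, 12]].
Characteristic polynomial det(A - λI) = λ^2 + 3λ - 18 = 0.
Eigenvalues λ = 3, -6.
For λ=3: (A-λI) row 1 is [-18, -18], so an eigenvector is (-1, 1).
For λ=-6: (A-λI) row 1 is [-9, -18], so an eigenvector is (2, -1).
General solution: C_1e^(3t)(-1,1) + C_2e^(-6t)(2,-1).
Applying x(0)=4, y(0)=0 gives C_1=4, C_2=4.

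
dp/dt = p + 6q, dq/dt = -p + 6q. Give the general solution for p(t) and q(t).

Coefficient matrix A = [[1, 6], [-1, 6]].
Characteristic polynomial det(A - λI) = λ^2 - 7λ + 12 = 0.
Eigenvalues λ = 4, 3.
For λ=4: (A-λI) row 1 is [-3, 6], so an eigenvector is (-2, -1).
For λ=3: (A-λI) row 1 is [-2, 6], so an eigenvector is (3, 1).
General solution: c_1e^(4t)(-2,-1) + c_2e^(3t)(3,1).

p(t) = -2c_1e^(4t) + 3c_2e^(3t), q(t) = -c_1e^(4t) + c_2e^(3t)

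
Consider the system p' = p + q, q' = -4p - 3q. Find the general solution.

p(t) = -C_1e^(-t) - C_2te^(-t) - 2C_2e^(-t), q(t) = 2C_1e^(-t) + 2C_2te^(-t) + 3C_2e^(-t)

Coefficient matrix A = [[1, 1], [-4, -3]].
Characteristic polynomial det(A - λI) = λ^2 + 2λ + 1 = 0.
Single eigenvalue λ = -1 with algebraic multiplicity 2.
Eigenvector v = (-1,2); generalized eigenvector w with (A-λI)w=v is (-2,3).
General solution: e^(-t)[C_1·v + C_2·(t·v + w)].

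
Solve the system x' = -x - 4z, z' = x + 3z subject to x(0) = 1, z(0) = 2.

Coefficient matrix A = [[-1, -4], [1, 3]].
Characteristic polynomial det(A - λI) = λ^2 - 2λ + 1 = 0.
Single eigenvalue λ = 1 with algebraic multiplicity 2.
Eigenvector v = (-2,1); generalized eigenvector w with (A-λI)w=v is (1,0).
General solution: e^(t)[C_1·v + C_2·(t·v + w)].
Applying x(0)=1, z(0)=2 gives C_1=2, C_2=5.

x(t) = -10te^(t) + e^(t), z(t) = 5te^(t) + 2e^(t)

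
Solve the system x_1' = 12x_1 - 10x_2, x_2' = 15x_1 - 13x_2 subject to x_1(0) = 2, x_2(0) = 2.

Coefficient matrix A = [[12, -10], [15, -13]].
Characteristic polynomial det(A - λI) = λ^2 + λ - 6 = 0.
Eigenvalues λ = -3, 2.
For λ=-3: (A-λI) row 1 is [15, -10], so an eigenvector is (2, 3).
For λ=2: (A-λI) row 1 is [10, -10], so an eigenvector is (1, 1).
General solution: c_1e^(-3t)(2,3) + c_2e^(2t)(1,1).
Applying x_1(0)=2, x_2(0)=2 gives c_1=0, c_2=2.

x_1(t) = 2e^(2t), x_2(t) = 2e^(2t)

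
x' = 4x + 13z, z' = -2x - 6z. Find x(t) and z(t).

x(t) = -2C_1e^(-t)sin(t) - 3C_1e^(-t)cos(t) - 3C_2e^(-t)sin(t) + 2C_2e^(-t)cos(t), z(t) = C_1e^(-t)sin(t) + C_1e^(-t)cos(t) + C_2e^(-t)sin(t) - C_2e^(-t)cos(t)

Coefficient matrix A = [[4, 13], [-2, -6]].
Characteristic polynomial det(A - λI) = λ^2 + 2λ + 2 = 0.
Eigenvalues λ = -1 ± i (complex conjugate pair).
For λ=-1+i: an eigenvector is (-3,1) - i(-2,1) = (-3 + 2i, 1 - i).
A real fundamental pair from Re and Im of e^((-1+i)t)v: X_1 = e^(-t)(cos(t)·(-3,1) + sin(t)·(-2,1)), X_2 = e^(-t)(sin(t)·(-3,1) - cos(t)·(-2,1)).
General solution: C_1X_1 + C_2X_2.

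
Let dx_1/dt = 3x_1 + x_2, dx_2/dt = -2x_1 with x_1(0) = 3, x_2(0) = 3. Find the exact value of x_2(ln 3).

A = [[3,1],[-2,0]]; eigenvalues λ = 1, 2.
Eigenvectors: (1,-2) for λ=1, (-1,1) for λ=2.
From the initial condition, c_1 = -6, c_2 = -9.
x_2(ln 3) = (-6)(3^1)(-2) + (-9)(3^2)(1) = -45.

-45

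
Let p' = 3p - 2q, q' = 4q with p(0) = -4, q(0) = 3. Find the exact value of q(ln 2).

48

A = [[3,-2],[0,4]]; eigenvalues λ = 3, 4.
Eigenvectors: (1,0) for λ=3, (2,-1) for λ=4.
From the initial condition, c_1 = 2, c_2 = -3.
q(ln 2) = (2)(2^3)(0) + (-3)(2^4)(-1) = 48.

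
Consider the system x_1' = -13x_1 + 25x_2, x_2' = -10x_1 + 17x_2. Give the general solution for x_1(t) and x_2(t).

x_1(t) = c_1e^(2t)sin(5t) - 2c_1e^(2t)cos(5t) - 2c_2e^(2t)sin(5t) - c_2e^(2t)cos(5t), x_2(t) = c_1e^(2t)sin(5t) - c_1e^(2t)cos(5t) - c_2e^(2t)sin(5t) - c_2e^(2t)cos(5t)

Coefficient matrix A = [[-13, 25], [-10, 17]].
Characteristic polynomial det(A - λI) = λ^2 - 4λ + 29 = 0.
Eigenvalues λ = 2 ± 5i (complex conjugate pair).
For λ=2+5i: an eigenvector is (-2,-1) - i(1,1) = (-2 - i, -1 - i).
A real fundamental pair from Re and Im of e^((2+5i)t)v: X_1 = e^(2t)(cos(5t)·(-2,-1) + sin(5t)·(1,1)), X_2 = e^(2t)(sin(5t)·(-2,-1) - cos(5t)·(1,1)).
General solution: c_1X_1 + c_2X_2.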